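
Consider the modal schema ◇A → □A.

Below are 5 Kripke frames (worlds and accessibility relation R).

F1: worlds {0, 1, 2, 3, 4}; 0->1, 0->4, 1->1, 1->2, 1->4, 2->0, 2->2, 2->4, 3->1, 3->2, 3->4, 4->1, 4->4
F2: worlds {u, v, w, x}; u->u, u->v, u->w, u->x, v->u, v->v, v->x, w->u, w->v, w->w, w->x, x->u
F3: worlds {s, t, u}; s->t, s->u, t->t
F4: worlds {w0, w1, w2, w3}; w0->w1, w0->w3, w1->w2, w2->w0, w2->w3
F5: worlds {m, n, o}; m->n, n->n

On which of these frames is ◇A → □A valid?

F5

The schema corresponds to partial functionality: ∀x ∀y ∀z (Rxy ∧ Rxz → y = z).
F1: fails — 0 sees both 1 and 4.
F2: fails — u sees both u and v.
F3: fails — s sees both t and u.
F4: fails — w0 sees both w1 and w3.
F5: ✓.
Valid on: F5.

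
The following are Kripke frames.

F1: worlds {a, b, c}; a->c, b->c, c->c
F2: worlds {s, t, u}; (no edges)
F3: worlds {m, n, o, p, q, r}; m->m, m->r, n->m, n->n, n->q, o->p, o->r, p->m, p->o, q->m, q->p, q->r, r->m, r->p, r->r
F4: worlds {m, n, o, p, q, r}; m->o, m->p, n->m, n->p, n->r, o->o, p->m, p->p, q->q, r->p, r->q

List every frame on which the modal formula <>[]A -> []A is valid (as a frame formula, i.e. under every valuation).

The schema corresponds to the Euclidean property: forall x forall y forall z (Rxy & Rxz -> Ryz).
F1: condition met.
F2: condition met.
F3: fails — Rnq and Rnn but not Rqn.
F4: fails — Rmo and Rmp but not Rop.

F1, F2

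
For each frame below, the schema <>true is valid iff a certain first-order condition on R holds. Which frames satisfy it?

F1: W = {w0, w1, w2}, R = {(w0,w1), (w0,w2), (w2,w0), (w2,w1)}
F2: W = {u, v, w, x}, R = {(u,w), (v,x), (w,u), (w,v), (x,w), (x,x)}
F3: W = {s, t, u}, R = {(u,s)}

F2

Frame correspondent (Sahlqvist): forall x exists y Rxy — i.e. seriality.
F1: fails — world w1 has no successor.
F2: holds.
F3: fails — world s has no successor.
Valid on: F2.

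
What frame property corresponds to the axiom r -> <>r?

reflexivity: forall x Rxx

Equivalently (dual form): □r → r.
Suppose □r→r is valid. At any x set V(r)={w : Rxw}. Then □r holds at x, so r holds at x, i.e. Rxx.
Conversely, any frame satisfying forall x Rxx validates the schema.
So the correspondent is reflexivity.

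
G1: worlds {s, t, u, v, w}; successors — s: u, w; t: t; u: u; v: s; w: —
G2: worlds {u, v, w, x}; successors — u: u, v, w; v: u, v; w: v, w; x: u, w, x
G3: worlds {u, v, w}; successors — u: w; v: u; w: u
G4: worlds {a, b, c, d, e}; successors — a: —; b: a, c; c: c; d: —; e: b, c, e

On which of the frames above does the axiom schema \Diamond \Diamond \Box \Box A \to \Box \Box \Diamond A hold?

G2

Frame correspondent (Sahlqvist): \forall x \forall y \forall z ((x R^2 y \wedge x R^2 z) \to \exists w (y R^2 w \wedge zRw)) — i.e. a generalized confluence (Geach) condition.
G1: fails — vR²u, vR²w but no w* with uR²w* and wRw*.
G2: condition met.
G3: fails — uR²u, uR²u but no t with uR²t and uRt.
G4: fails — eR²a, eR²a but no w with aR²w and aRw.
Valid on: G2.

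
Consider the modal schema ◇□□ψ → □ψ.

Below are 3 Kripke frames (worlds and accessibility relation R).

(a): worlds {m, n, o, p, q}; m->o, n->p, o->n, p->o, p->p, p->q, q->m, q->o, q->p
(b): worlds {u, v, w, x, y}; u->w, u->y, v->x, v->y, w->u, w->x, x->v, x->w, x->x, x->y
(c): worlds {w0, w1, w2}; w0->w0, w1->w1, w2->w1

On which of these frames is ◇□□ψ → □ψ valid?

(c)

This is the axiom for a generalized confluence (Geach) condition; its first-order frame correspondent is ∀x ∀y ∀z ((xRy ∧ xRz) → ∃w (yR²w ∧ z = w)).
(a): fails — mRo, mRo but no w with oR²w and o=w.
(b): fails — uRy, uRw but no t with yR²t and w=t.
(c): condition met.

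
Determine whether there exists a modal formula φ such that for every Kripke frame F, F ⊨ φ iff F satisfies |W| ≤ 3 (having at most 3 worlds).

No — not modally definable

Any modally definable frame class is closed under disjoint unions.
Any modal formula valid on each of 4 disjoint one-world frames is valid on their disjoint union (validity is preserved under disjoint unions). Each one-world frame has |W|=1≤3, but the union has |W|=4.
So no modal formula (or set of formulas) defines exactly the |W|≤3 frames.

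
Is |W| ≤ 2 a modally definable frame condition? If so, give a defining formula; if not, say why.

If a class were modally definable it would be closed under disjoint unions (Goldblatt–Thomason).
Any modal formula valid on each of 3 disjoint one-world frames is valid on their disjoint union (validity is preserved under disjoint unions). Each one-world frame has |W|=1≤2, but the union has |W|=3.
Hence having at most 2 worlds is not modally definable.

Not definable by any modal formula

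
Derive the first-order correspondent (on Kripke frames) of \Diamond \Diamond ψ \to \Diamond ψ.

\forall x \forall y (x R^2 y \to \exists w (y = w \wedge xRw))

This is a Sahlqvist (Geach-type) schema ◇^2□^0ψ → □^0◇^1ψ.
Minimal-valuation argument: fix x; take any y with xR^2y and any z with xR^0z. Set V(ψ) to the set of worlds R-reachable from y in exactly 0 steps. Then □^0ψ holds at y, so the antecedent holds at x; validity forces ◇^1ψ at z, giving a w with zR^1w and yR^0w.
First-order correspondent: \forall x \forall y (x R^2 y \to \exists w (y = w \wedge xRw)).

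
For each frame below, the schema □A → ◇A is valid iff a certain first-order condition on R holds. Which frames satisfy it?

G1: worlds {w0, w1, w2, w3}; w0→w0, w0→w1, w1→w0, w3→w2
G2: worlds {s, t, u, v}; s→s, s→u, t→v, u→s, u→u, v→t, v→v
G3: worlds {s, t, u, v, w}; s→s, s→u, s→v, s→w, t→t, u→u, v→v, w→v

This is the axiom for seriality; its first-order frame correspondent is ∀x ∃y Rxy.
G1: fails — world w2 has no successor.
G2: holds.
G3: holds.
Valid on: G2, G3.

G2, G3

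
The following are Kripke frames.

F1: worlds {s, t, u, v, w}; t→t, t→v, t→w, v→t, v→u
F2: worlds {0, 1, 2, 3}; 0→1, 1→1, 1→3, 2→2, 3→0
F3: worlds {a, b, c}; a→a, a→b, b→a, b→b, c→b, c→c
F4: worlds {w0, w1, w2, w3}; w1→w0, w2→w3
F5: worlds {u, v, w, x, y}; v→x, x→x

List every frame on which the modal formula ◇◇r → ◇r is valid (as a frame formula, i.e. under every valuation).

F4, F5

Frame correspondent (Sahlqvist): ∀x ∀y ∀z (Rxy ∧ Ryz → Rxz) — i.e. transitivity.
F1: fails — Rtv and Rvu but not Rtu.
F2: fails — R01 and R13 but not R03.
F3: fails — Rcb and Rba but not Rca.
F4: condition met.
F5: condition met.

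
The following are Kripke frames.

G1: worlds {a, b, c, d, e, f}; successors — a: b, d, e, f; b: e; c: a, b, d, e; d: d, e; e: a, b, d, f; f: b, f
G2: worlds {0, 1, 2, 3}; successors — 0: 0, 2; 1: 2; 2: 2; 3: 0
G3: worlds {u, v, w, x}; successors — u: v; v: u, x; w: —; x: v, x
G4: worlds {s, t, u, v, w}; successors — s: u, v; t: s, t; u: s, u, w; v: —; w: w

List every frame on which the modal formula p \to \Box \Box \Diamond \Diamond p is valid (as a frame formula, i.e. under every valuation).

Frame correspondent (Sahlqvist): \forall x \forall z (x R^2 z \to \exists w (x = w \wedge z R^2 w)) — i.e. a generalized confluence (Geach) condition.
G1: fails — aR²e but no w with a=w and eR²w.
G2: fails — 0R²2 but no w with 0=w and 2R²w.
G3: satisfies the condition.
G4: fails — sR²w but no w* with s=w* and wR²w*.

G3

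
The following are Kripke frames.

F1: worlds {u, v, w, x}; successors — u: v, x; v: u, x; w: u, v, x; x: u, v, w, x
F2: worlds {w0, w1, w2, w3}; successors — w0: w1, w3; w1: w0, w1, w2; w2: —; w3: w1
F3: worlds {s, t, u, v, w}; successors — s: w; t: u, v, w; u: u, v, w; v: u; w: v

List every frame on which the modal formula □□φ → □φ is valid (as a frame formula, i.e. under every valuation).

This is the axiom for density; its first-order frame correspondent is ∀x ∀y (Rxy → ∃z (Rxz ∧ Rzy)).
F1: holds.
F2: fails — Rw0w3 but no z with Rw0z and Rzw3.
F3: fails — Rsw but no z with Rsz and Rzw.

F1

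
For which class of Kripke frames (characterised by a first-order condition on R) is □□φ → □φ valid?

Suppose □□φ→□φ is valid. Take Rxy and set V(φ)={w : xR²w}. Then □□φ at x, so □φ at x, so φ at y, i.e. ∃z(Rxz∧Rzy).
Conversely, on a frame with density the schema holds at every world under every valuation.
So the correspondent is density.

density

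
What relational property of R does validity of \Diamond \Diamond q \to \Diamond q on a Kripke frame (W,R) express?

transitivity: \forall x \forall y \forall z (Rxy \wedge Ryz \to Rxz)

Replacing q by ¬q and contraposing gives the equivalent schema □q → □□q.
Suppose □q→□□q is valid. Take Rxy, Ryz and set V(q)={w : Rxw}. Then □q at x, so □□q at x, so □q at y, so q at z, i.e. Rxz.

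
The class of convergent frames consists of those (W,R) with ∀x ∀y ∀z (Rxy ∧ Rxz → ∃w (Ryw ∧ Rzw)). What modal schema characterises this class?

This is convergence; the standard corresponding axiom is .2: ◇□ψ → □◇ψ.
Suppose ◇□ψ→□◇ψ is valid. Take Rxy, Rxz and set V(ψ)={w : Ryw}. Then □ψ at y so ◇□ψ at x, so □◇ψ at x, so ◇ψ at z, giving w with Rzw and Ryw.

◇□ψ → □◇ψ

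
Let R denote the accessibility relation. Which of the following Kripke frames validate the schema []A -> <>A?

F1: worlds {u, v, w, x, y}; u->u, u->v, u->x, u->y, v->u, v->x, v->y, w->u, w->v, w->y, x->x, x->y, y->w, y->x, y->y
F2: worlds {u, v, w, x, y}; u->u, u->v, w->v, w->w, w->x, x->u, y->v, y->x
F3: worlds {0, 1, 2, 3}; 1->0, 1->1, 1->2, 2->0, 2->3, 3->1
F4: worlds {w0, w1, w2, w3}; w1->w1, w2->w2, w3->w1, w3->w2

Frame correspondent (Sahlqvist): forall x exists y Rxy — i.e. seriality.
F1: ✓.
F2: fails — world v has no successor.
F3: fails — world 0 has no successor.
F4: fails — world w0 has no successor.

F1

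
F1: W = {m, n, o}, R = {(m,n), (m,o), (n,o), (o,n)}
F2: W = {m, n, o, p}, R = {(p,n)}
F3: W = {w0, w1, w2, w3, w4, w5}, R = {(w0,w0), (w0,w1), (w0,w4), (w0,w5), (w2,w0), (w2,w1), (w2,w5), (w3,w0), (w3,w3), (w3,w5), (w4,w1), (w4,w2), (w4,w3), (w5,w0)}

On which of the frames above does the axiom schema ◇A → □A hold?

F2

This is the axiom for partial functionality; its first-order frame correspondent is ∀x ∀y ∀z (Rxy ∧ Rxz → y = z).
F1: fails — m sees both n and o.
F2: ✓.
F3: fails — w0 sees both w0 and w1.
Valid on: F2.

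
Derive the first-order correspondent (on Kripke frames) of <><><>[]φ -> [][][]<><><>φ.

This is a Sahlqvist (Geach-type) schema ◇^3□^1φ → □^3◇^3φ.
Minimal-valuation argument: fix x; take any y with xR^3y and any z with xR^3z. Set V(φ) to the set of worlds R-reachable from y in exactly 1 step. Then □^1φ holds at y, so the antecedent holds at x; validity forces ◇^3φ at z, giving a w with zR^3w and yR^1w.
First-order correspondent: forall x forall y forall z ((x R^3 y & x R^3 z) -> exists w (yRw & z R^3 w)).

forall x forall y forall z ((x R^3 y & x R^3 z) -> exists w (yRw & z R^3 w))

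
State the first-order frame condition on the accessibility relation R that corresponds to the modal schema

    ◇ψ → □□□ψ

This is a Sahlqvist (Geach-type) schema ◇^1□^0ψ → □^3◇^0ψ.
Minimal-valuation argument: fix x; take any y with xR^1y and any z with xR^3z. Set V(ψ) to the set of worlds R-reachable from y in exactly 0 steps. Then □^0ψ holds at y, so the antecedent holds at x; validity forces ◇^0ψ at z, giving a w with zR^0w and yR^0w.
First-order correspondent: ∀x ∀y ∀z ((xRy ∧ xR³z) → ∃w (y = w ∧ z = w)).

∀x ∀y ∀z ((xRy ∧ xR³z) → ∃w (y = w ∧ z = w))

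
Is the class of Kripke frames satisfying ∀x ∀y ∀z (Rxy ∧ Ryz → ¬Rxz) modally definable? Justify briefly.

Not modally definable

If a class were modally definable it would be closed under surjective bounded morphisms (Goldblatt–Thomason).
The 5-cycle (worlds s,t,u,v,w with s→t→u→v→w→s) is intransitive. Mapping every world to a single reflexive point • is a surjective bounded morphism; the reflexive point is not intransitive (R••∧R•• but R••).
So the class is not modally definable.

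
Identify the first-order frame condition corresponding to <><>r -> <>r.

This is frame-equivalent to □r → □□r (substitute ¬r for r and contrapose).
Suppose □r→□□r is valid. Take Rxy, Ryz and set V(r)={w : Rxw}. Then □r at x, so □□r at x, so □r at y, so r at z, i.e. Rxz.
Conversely, any frame satisfying forall x forall y forall z (Rxy & Ryz -> Rxz) validates the schema.
Frame condition: forall x forall y forall z (Rxy & Ryz -> Rxz).

transitivity: forall x forall y forall z (Rxy & Ryz -> Rxz)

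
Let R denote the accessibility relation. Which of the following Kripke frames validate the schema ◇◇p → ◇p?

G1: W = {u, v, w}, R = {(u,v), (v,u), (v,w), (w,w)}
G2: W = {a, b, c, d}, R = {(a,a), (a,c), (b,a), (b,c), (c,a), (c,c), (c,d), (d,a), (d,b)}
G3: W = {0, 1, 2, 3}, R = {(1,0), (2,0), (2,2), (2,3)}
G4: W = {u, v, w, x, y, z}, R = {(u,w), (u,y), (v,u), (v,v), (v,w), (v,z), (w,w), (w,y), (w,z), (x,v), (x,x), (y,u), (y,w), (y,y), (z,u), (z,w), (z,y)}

G3

This is the axiom for transitivity; its first-order frame correspondent is ∀x ∀y ∀z (Rxy ∧ Ryz → Rxz).
G1: fails — Ruv and Rvu but not Ruu.
G2: fails — Rbc and Rcd but not Rbd.
G3: ✓.
G4: fails — Ruw and Rwz but not Ruz.
Valid on: G3.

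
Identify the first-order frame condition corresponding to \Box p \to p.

reflexivity: \forall x Rxx

This is the T axiom.
It corresponds to reflexivity: \forall x Rxx.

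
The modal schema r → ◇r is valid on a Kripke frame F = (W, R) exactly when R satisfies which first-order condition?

This is a form of the T axiom.
Its frame correspondent is reflexivity — ∀x Rxx.

Reflexivity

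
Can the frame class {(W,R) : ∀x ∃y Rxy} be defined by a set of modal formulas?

This is a Sahlqvist condition; the D axiom □q → ◇q defines it.
Suppose □q→◇q is valid. At any x set V(q)=W. Then □q at x, so ◇q at x, so x has a successor.

Yes, by □q → ◇q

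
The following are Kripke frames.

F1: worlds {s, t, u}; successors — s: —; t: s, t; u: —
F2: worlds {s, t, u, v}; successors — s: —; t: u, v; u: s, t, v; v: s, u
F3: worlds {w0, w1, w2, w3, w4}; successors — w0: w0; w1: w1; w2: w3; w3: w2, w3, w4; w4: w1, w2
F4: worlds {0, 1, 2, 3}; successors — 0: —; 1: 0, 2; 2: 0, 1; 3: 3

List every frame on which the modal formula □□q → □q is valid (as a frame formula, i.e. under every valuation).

Frame correspondent (Sahlqvist): ∀x ∀y (Rxy → ∃z (Rxz ∧ Rzy)) — i.e. density.
F1: holds.
F2: fails — Rut but no z with Ruz and Rzt.
F3: fails — Rw4w2 but no z with Rw4z and Rzw2.
F4: fails — R12 but no z with R1z and Rz2.
Valid on: F1.

F1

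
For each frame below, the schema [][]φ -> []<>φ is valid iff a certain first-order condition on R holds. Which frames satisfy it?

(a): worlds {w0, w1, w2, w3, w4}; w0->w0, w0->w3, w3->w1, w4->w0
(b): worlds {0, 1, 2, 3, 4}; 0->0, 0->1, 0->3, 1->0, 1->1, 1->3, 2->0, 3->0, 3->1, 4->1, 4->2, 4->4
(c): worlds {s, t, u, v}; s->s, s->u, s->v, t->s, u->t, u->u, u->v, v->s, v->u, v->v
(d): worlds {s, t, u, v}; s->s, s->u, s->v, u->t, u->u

(b), (c)

The schema corresponds to a generalized confluence (Geach) condition: forall x forall z (xRz -> exists w (x R^2 w & zRw)).
(a): fails — w3Rw1 but no w with w3R²w and w1Rw.
(b): condition met.
(c): condition met.
(d): fails — sRv but no w with sR²w and vRw.
Valid on: (b), (c).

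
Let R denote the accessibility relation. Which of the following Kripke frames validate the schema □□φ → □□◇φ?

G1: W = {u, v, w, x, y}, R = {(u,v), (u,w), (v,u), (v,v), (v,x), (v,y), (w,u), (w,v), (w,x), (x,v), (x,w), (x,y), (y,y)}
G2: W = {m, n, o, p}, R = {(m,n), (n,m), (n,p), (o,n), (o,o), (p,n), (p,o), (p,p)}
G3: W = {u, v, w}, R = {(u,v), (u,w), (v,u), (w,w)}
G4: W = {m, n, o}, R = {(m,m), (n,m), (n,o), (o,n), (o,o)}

G1, G4

Frame correspondent (Sahlqvist): ∀x ∀z (xR²z → ∃w (xR²w ∧ zRw)) — i.e. a generalized confluence (Geach) condition.
G1: satisfies the condition.
G2: fails — mR²m but no w with mR²w and mRw.
G3: fails — vR²v but no t with vR²t and vRt.
G4: satisfies the condition.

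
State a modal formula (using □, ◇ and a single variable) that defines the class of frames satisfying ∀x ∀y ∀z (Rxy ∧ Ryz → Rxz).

A defining formula is □r → □□r (the 4 axiom).
Suppose □r→□□r is valid. Take Rxy, Ryz and set V(r)={w : Rxw}. Then □r at x, so □□r at x, so □r at y, so r at z, i.e. Rxz.

□r → □□r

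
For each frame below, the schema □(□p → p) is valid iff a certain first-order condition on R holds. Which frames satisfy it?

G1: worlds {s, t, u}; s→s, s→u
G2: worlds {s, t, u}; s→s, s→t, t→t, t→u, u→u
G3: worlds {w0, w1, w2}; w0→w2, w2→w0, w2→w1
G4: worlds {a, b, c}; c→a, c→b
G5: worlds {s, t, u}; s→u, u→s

Frame correspondent (Sahlqvist): ∀x ∀y (Rxy → Ryy) — i.e. shift-reflexivity.
G1: fails — Rsu but not Ruu.
G2: condition met.
G3: fails — Rw0w2 but not Rw2w2.
G4: fails — Rca but not Raa.
G5: fails — Rsu but not Ruu.
Valid on: G2.

G2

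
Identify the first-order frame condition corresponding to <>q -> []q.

Partial functionality

Suppose ◇q→□q is valid. Take Rxy, Rxz and set V(q)={y}. Then ◇q at x, so □q at x, so q at z, i.e. z=y.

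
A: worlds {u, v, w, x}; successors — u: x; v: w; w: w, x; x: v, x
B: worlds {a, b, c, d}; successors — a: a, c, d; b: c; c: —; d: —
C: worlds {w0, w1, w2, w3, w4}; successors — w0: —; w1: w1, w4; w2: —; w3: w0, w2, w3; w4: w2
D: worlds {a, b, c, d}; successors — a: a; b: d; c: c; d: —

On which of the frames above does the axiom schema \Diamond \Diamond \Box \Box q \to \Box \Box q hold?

Frame correspondent (Sahlqvist): \forall x \forall y \forall z ((x R^2 y \wedge x R^2 z) \to \exists w (y R^2 w \wedge z = w)) — i.e. a generalized confluence (Geach) condition.
A: fails — uR²v, uR²v but no t with vR²t and v=t.
B: fails — aR²c, aR²a but no w with cR²w and a=w.
C: fails — w1R²w2, w1R²w1 but no w with w2R²w and w1=w.
D: satisfies the condition.
Valid on: D.

D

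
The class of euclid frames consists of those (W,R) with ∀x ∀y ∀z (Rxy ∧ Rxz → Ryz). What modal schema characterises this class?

◇q → □◇q

A defining formula is ◇q → □◇q (the 5 axiom).
Suppose ◇q→□◇q is valid. Take Rxy, Rxz and set V(q)={y}. Then ◇q at x, so □◇q at x, so ◇q at z, so some w with Rzw has q; w=y, i.e. Rzy. By symmetry of the argument, Ryz.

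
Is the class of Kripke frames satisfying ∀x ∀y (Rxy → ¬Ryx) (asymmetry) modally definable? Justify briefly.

If a class were modally definable it would be closed under surjective bounded morphisms (Goldblatt–Thomason).
The 4-cycle (worlds 0,1,2,3 with 0→1→2→3→0) is asymmetric. Mapping every world to a single reflexive point • is a surjective bounded morphism, and the reflexive point is not asymmetric (R•• but asymmetry requires ¬R••).
Hence asymmetry is not modally definable.

No — not modally definable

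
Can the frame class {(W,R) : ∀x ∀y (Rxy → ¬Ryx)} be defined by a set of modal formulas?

Not modally definable

If a class were modally definable it would be closed under surjective bounded morphisms (Goldblatt–Thomason).
The 3-cycle (worlds w0,w1,w2 with w0→w1→w2→w0) is asymmetric. Mapping every world to a single reflexive point • is a surjective bounded morphism, and the reflexive point is not asymmetric (R•• but asymmetry requires ¬R••).
Hence asymmetry is not modally definable.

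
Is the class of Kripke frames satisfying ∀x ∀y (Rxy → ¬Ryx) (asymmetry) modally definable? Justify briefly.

Not modally definable

Modal frame validity is preserved under surjective bounded morphisms.
The 4-cycle (worlds 0,1,2,3 with 0→1→2→3→0) is asymmetric. Mapping every world to a single reflexive point • is a surjective bounded morphism, and the reflexive point is not asymmetric (R•• but asymmetry requires ¬R••).
So the class is not modally definable.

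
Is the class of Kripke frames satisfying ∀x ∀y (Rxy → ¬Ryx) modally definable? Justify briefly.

Any modally definable frame class is closed under surjective bounded morphisms.
The 3-cycle (worlds 0,1,2 with 0→1→2→0) is asymmetric. Mapping every world to a single reflexive point • is a surjective bounded morphism, and the reflexive point is not asymmetric (R•• but asymmetry requires ¬R••).
So no modal formula (or set of formulas) defines exactly the asymmetric frames.

No — not modally definable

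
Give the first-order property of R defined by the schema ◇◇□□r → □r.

This is a Sahlqvist (Geach-type) schema ◇^2□^2r → □^1◇^0r.
First-order correspondent: ∀x ∀y ∀z ((xR²y ∧ xRz) → ∃w (yR²w ∧ z = w)).

∀x ∀y ∀z ((xR²y ∧ xRz) → ∃w (yR²w ∧ z = w))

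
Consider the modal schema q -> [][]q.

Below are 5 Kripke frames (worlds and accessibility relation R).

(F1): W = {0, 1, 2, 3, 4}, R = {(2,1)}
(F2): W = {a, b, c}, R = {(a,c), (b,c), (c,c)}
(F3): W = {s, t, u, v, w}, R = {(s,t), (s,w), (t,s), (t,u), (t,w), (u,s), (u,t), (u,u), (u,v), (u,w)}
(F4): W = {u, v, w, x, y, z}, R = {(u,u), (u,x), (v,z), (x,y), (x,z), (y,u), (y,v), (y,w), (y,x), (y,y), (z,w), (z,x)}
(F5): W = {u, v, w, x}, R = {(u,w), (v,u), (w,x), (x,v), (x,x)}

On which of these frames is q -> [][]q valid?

(F1)

This is the axiom for a generalized confluence (Geach) condition; its first-order frame correspondent is forall x forall z (x R^2 z -> exists w (x = w & z = w)).
(F1): holds.
(F2): fails — aR²c but a ≠ c.
(F3): fails — sR²u but s ≠ u.
(F4): fails — uR²x but u ≠ x.
(F5): fails — uR²x but u ≠ x.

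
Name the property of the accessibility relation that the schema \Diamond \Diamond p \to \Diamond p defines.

Transitivity

Replacing p by ¬p and contraposing gives the equivalent schema □p → □□p.
Suppose □p→□□p is valid. Take Rxy, Ryz and set V(p)={w : Rxw}. Then □p at x, so □□p at x, so □p at y, so p at z, i.e. Rxz.
Conversely, any frame satisfying \forall x \forall y \forall z (Rxy \wedge Ryz \to Rxz) validates the schema.
Frame condition: \forall x \forall y \forall z (Rxy \wedge Ryz \to Rxz).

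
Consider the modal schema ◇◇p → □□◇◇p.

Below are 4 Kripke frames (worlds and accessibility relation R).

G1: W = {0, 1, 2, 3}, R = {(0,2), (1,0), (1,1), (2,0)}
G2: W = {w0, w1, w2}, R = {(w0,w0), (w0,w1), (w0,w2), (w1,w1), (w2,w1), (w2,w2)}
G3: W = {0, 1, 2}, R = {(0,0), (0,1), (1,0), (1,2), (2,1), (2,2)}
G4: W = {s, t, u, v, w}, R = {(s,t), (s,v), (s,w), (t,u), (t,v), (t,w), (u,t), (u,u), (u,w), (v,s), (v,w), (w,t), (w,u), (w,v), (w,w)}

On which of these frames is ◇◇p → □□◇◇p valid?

This is the axiom for a generalized confluence (Geach) condition; its first-order frame correspondent is ∀x ∀y ∀z ((xR²y ∧ xR²z) → ∃w (y = w ∧ zR²w)).
G1: fails — 1R²0, 1R²2 but no w with 0=w and 2R²w.
G2: fails — w0R²w0, w0R²w1 but no w with w0=w and w1R²w.
G3: satisfies the condition.
G4: fails — sR²s, sR²u but no w* with s=w* and uR²w*.
Valid on: G3.

G3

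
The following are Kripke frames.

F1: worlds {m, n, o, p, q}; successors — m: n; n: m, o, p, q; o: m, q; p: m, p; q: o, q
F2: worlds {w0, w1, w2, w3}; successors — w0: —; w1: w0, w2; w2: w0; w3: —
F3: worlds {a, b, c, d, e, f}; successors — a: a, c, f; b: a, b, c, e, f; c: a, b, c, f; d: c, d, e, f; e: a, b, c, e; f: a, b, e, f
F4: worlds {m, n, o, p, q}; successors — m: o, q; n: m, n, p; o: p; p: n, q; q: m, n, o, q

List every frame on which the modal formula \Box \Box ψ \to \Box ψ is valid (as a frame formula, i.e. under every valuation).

The schema corresponds to density: \forall x \forall y (Rxy \to \exists z (Rxz \wedge Rzy)).
F1: fails — Rom but no z with Roz and Rzm.
F2: fails — Rw1w2 but no z with Rw1z and Rzw2.
F3: condition met.
F4: fails — Rop but no z with Roz and Rzp.

F3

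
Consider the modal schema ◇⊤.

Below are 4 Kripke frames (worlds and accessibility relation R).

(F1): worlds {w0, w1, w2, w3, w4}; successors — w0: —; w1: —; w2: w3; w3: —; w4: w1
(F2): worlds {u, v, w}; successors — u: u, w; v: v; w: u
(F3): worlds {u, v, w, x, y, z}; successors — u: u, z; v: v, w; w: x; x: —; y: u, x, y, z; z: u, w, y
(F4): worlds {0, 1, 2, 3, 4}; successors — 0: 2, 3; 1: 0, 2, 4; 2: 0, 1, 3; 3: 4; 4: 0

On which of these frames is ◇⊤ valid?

(F2), (F4)

Frame correspondent (Sahlqvist): ∀x ∃y Rxy — i.e. seriality.
(F1): fails — world w0 has no successor.
(F2): satisfies the condition.
(F3): fails — world x has no successor.
(F4): satisfies the condition.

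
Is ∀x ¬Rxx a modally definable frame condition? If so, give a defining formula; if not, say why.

Not definable by any modal formula

If a class were modally definable it would be closed under surjective bounded morphisms (Goldblatt–Thomason).
The 2-cycle (worlds a,b with a→b→a) is irreflexive, and the map sending every world to a single reflexive point • is a surjective bounded morphism (forth: every edge maps to (•,•); back: every world has a successor). So any modal formula valid on the 2-cycle is also valid on the reflexive point, which is not irreflexive.
So no modal formula (or set of formulas) defines exactly the irreflexive frames.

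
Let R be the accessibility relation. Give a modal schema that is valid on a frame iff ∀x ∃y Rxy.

This is seriality; the standard corresponding axiom is D: □r → ◇r.
Suppose □r→◇r is valid. At any x set V(r)=W. Then □r at x, so ◇r at x, so x has a successor.

□r → ◇r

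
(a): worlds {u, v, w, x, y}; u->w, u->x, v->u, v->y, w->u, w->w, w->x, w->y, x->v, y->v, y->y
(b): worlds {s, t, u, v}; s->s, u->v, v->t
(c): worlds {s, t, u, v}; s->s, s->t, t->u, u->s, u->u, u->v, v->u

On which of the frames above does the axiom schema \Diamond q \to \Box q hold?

This is the axiom for partial functionality; its first-order frame correspondent is \forall x \forall y \forall z (Rxy \wedge Rxz \to y = z).
(a): fails — u sees both w and x.
(b): holds.
(c): fails — s sees both s and t.
Valid on: (b).

(b)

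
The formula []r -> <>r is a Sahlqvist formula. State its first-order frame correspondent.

Suppose □r→◇r is valid. At any x set V(r)=W. Then □r at x, so ◇r at x, so x has a successor.

Seriality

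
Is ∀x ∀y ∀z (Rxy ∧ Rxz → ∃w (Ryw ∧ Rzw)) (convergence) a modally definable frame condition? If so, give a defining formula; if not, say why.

Yes: it is convergence, defined by the .2 schema ◇□p → □◇p.
Suppose ◇□p→□◇p is valid. Take Rxy, Rxz and set V(p)={w : Ryw}. Then □p at y so ◇□p at x, so □◇p at x, so ◇p at z, giving w with Rzw and Ryw.

Definable; ◇□p → □◇p defines it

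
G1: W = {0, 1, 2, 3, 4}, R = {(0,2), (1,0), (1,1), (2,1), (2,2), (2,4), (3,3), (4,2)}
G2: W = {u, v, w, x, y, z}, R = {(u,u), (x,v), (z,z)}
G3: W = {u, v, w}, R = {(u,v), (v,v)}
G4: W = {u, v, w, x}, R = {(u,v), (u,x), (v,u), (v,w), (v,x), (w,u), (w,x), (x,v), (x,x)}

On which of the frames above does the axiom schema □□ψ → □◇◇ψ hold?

G1, G3, G4

The schema corresponds to a generalized confluence (Geach) condition: ∀x ∀z (xRz → ∃w (xR²w ∧ zR²w)).
G1: condition met.
G2: fails — xRv but no t with xR²t and vR²t.
G3: condition met.
G4: condition met.
Valid on: G1, G3, G4.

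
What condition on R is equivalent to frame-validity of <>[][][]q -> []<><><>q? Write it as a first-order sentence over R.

This is a Sahlqvist (Geach-type) schema ◇^1□^3q → □^1◇^3q.
First-order correspondent: forall x forall y forall z ((xRy & xRz) -> exists w (y R^3 w & z R^3 w)).

forall x forall y forall z ((xRy & xRz) -> exists w (y R^3 w & z R^3 w))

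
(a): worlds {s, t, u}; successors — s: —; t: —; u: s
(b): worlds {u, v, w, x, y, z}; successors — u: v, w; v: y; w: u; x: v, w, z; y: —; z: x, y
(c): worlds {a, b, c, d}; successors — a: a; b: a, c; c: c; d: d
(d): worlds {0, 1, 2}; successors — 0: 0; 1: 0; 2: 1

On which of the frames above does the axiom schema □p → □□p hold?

Frame correspondent (Sahlqvist): ∀x ∀y ∀z (Rxy ∧ Ryz → Rxz) — i.e. transitivity.
(a): holds.
(b): fails — Ruv and Rvy but not Ruy.
(c): holds.
(d): fails — R21 and R10 but not R20.

(a), (c)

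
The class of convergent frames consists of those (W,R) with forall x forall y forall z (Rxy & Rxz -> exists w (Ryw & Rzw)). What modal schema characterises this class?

◇□q → □◇q

A defining formula is ◇□q → □◇q (the .2 axiom).
Suppose ◇□q→□◇q is valid. Take Rxy, Rxz and set V(q)={w : Ryw}. Then □q at y so ◇□q at x, so □◇q at x, so ◇q at z, giving w with Rzw and Ryw.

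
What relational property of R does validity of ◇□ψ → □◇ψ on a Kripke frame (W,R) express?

Convergence

Suppose ◇□ψ→□◇ψ is valid. Take Rxy, Rxz and set V(ψ)={w : Ryw}. Then □ψ at y so ◇□ψ at x, so □◇ψ at x, so ◇ψ at z, giving w with Rzw and Ryw.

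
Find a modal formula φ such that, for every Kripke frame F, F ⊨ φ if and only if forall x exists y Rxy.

This is seriality; the standard corresponding axiom is D: □q → ◇q.
Suppose □q→◇q is valid. At any x set V(q)=W. Then □q at x, so ◇q at x, so x has a successor.

□q → ◇q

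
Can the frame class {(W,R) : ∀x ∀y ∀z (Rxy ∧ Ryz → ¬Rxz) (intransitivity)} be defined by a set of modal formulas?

If a class were modally definable it would be closed under surjective bounded morphisms (Goldblatt–Thomason).
The 7-cycle (worlds a,b,c,d,e,f,g with a→b→c→d→e→f→g→a) is intransitive. Mapping every world to a single reflexive point • is a surjective bounded morphism; the reflexive point is not intransitive (R••∧R•• but R••).
So the class is not modally definable.

Not modally definable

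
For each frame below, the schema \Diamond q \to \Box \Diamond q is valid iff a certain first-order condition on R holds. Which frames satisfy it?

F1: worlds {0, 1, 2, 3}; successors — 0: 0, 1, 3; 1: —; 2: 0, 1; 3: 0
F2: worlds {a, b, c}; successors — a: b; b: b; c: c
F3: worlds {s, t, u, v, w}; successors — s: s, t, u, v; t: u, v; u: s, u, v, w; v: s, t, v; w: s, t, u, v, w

Frame correspondent (Sahlqvist): \forall x \forall y \forall z (Rxy \wedge Rxz \to Ryz) — i.e. the Euclidean property.
F1: fails — R01 and R00 but not R10.
F2: condition met.
F3: fails — Rsv and Rsu but not Rvu.

F2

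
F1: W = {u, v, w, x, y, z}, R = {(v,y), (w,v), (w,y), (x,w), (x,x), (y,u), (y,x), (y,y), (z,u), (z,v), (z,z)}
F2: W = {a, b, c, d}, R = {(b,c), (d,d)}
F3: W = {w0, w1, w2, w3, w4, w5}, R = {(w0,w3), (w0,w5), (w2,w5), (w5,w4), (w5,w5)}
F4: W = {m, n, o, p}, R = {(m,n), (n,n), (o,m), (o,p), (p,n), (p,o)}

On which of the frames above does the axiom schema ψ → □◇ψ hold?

The schema corresponds to symmetry: ∀x ∀y (Rxy → Ryx).
F1: fails — Rxw but not Rwx.
F2: fails — Rbc but not Rcb.
F3: fails — Rw0w5 but not Rw5w0.
F4: fails — Rom but not Rmo.

none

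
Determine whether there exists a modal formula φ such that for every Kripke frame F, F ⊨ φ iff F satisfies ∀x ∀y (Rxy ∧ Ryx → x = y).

Not definable by any modal formula

If a class were modally definable it would be closed under surjective bounded morphisms (Goldblatt–Thomason).
The 8-cycle (worlds a,b,c,d,e,f,g,h with a→b→c→d→e→f→g→h→a) is antisymmetric. Sending even-indexed worlds to a and odd-indexed worlds to b is a surjective bounded morphism onto the two-world frame with a↔b, which is not antisymmetric.
So the class is not modally definable.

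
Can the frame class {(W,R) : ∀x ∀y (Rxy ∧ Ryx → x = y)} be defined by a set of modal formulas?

Not definable by any modal formula

Any modally definable frame class is closed under surjective bounded morphisms.
The 8-cycle (worlds 0,1,2,3,4,5,6,7 with 0→1→2→3→4→5→6→7→0) is antisymmetric. Sending even-indexed worlds to • and odd-indexed worlds to ∘ is a surjective bounded morphism onto the two-world frame with •↔∘, which is not antisymmetric.
So the class is not modally definable.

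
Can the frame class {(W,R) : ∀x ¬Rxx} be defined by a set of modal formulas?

Any modally definable frame class is closed under surjective bounded morphisms.
The 5-cycle (worlds 0,1,2,3,4 with 0→1→2→3→4→0) is irreflexive, and the map sending every world to a single reflexive point • is a surjective bounded morphism (forth: every edge maps to (•,•); back: every world has a successor). So any modal formula valid on the 5-cycle is also valid on the reflexive point, which is not irreflexive.
So the class is not modally definable.

No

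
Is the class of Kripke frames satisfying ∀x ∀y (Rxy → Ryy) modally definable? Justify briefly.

Yes, by □(□p → p)

Yes: it is shift-reflexivity, defined by the T□ schema □(□p → p).
Suppose □(□p→p) is valid. Take Rxy and set V(p)={w : Ryw}. Then at y, □p holds; since □(□p→p) at x, □p→p at y, so p at y, i.e. Ryy.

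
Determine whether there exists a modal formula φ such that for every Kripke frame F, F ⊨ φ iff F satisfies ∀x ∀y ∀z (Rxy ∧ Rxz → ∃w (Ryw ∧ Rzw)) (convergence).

The condition is convergence. A defining modal formula is ◇□r → □◇r.
Suppose ◇□r→□◇r is valid. Take Rxy, Rxz and set V(r)={w : Ryw}. Then □r at y so ◇□r at x, so □◇r at x, so ◇r at z, giving w with Rzw and Ryw.

Definable; ◇□r → □◇r defines it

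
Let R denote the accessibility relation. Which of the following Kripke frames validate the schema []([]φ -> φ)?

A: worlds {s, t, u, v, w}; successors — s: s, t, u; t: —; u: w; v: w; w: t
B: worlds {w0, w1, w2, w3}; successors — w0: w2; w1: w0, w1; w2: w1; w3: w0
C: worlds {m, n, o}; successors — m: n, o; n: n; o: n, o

C

This is the axiom for shift-reflexivity; its first-order frame correspondent is forall x forall y (Rxy -> Ryy).
A: fails — Rwt but not Rtt.
B: fails — Rw1w0 but not Rw0w0.
C: satisfies the condition.
Valid on: C.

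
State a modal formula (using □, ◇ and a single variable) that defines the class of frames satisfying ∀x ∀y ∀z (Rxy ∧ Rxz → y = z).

◇s → □s

A defining formula is ◇s → □s (the CD axiom).
Suppose ◇s→□s is valid. Take Rxy, Rxz and set V(s)={y}. Then ◇s at x, so □s at x, so s at z, i.e. z=y.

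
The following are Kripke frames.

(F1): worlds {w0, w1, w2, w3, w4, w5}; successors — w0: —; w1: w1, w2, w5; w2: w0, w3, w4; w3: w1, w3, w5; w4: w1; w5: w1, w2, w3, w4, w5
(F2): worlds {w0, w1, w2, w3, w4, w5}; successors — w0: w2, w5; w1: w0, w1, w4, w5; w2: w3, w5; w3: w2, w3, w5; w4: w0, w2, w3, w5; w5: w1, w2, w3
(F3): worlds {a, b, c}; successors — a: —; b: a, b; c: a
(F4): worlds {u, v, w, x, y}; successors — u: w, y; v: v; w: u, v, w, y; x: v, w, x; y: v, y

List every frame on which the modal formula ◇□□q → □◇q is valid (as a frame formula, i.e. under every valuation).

This is the axiom for a generalized confluence (Geach) condition; its first-order frame correspondent is ∀x ∀y ∀z ((xRy ∧ xRz) → ∃w (yR²w ∧ zRw)).
(F1): fails — w2Rw0, w2Rw0 but no w with w0R²w and w0Rw.
(F2): satisfies the condition.
(F3): fails — bRa, bRa but no w with aR²w and aRw.
(F4): fails — wRv, wRu but no t with vR²t and uRt.
Valid on: (F2).

(F2)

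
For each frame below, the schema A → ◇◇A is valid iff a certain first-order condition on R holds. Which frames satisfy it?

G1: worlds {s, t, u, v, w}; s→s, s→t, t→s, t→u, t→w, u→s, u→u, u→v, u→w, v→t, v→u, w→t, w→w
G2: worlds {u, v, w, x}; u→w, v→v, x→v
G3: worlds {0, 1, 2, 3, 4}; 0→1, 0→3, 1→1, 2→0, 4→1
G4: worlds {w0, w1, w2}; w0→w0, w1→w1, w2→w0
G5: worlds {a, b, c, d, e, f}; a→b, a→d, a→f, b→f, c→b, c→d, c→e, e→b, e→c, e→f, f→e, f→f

G1

The schema corresponds to a generalized confluence (Geach) condition: ∀x ∃w (x = w ∧ xR²w).
G1: holds.
G2: fails — at u but no t with u=t and uR²t.
G3: fails — at 0 but no w with 0=w and 0R²w.
G4: fails — at w2 but no w with w2=w and w2R²w.
G5: fails — at a but no w with a=w and aR²w.
Valid on: G1.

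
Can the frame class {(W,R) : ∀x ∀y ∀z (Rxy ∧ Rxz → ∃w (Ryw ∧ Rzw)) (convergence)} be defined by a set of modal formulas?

The condition is convergence. A defining modal formula is ◇□p → □◇p.

Yes — defined by ◇□p → □◇p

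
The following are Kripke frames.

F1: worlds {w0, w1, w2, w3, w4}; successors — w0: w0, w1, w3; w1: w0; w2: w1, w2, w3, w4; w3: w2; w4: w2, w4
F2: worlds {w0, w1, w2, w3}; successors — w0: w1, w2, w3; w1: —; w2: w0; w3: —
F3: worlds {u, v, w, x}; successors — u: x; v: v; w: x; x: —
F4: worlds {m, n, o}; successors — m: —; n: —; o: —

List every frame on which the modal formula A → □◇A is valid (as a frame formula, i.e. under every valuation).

F4

Frame correspondent (Sahlqvist): ∀x ∀y (Rxy → Ryx) — i.e. symmetry.
F1: fails — Rw2w1 but not Rw1w2.
F2: fails — Rw0w1 but not Rw1w0.
F3: fails — Rwx but not Rxw.
F4: satisfies the condition.
Valid on: F4.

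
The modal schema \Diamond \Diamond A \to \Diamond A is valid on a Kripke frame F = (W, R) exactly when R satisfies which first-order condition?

Equivalently (dual form): □A → □□A.
Suppose □A→□□A is valid. Take Rxy, Ryz and set V(A)={w : Rxw}. Then □A at x, so □□A at x, so □A at y, so A at z, i.e. Rxz.

Transitivity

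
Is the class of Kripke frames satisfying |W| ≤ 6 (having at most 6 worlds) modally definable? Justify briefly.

No

Any modally definable frame class is closed under disjoint unions.
Any modal formula valid on each of 7 disjoint one-world frames is valid on their disjoint union (validity is preserved under disjoint unions). Each one-world frame has |W|=1≤6, but the union has |W|=7.
Hence having at most 6 worlds is not modally definable.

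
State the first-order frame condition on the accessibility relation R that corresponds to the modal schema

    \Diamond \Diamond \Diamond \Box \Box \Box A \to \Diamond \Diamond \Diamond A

\forall x \forall y (x R^3 y \to \exists w (y R^3 w \wedge x R^3 w))

This is a Sahlqvist (Geach-type) schema ◇^3□^3A → □^0◇^3A.
Minimal-valuation argument: fix x; take any y with xR^3y and any z with xR^0z. Set V(A) to the set of worlds R-reachable from y in exactly 3 steps. Then □^3A holds at y, so the antecedent holds at x; validity forces ◇^3A at z, giving a w with zR^3w and yR^3w.
First-order correspondent: \forall x \forall y (x R^3 y \to \exists w (y R^3 w \wedge x R^3 w)).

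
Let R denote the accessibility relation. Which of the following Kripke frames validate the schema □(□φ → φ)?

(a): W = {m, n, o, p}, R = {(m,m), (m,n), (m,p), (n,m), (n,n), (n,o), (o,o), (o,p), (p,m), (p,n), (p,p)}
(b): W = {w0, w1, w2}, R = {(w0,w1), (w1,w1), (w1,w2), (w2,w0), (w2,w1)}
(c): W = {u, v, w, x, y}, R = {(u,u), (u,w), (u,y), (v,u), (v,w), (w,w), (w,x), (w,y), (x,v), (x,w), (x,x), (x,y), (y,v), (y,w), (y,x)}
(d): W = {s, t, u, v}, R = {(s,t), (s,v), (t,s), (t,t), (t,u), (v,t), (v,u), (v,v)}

This is the axiom for shift-reflexivity; its first-order frame correspondent is ∀x ∀y (Rxy → Ryy).
(a): condition met.
(b): fails — Rw1w2 but not Rw2w2.
(c): fails — Rwy but not Ryy.
(d): fails — Rvu but not Ruu.
Valid on: (a).

(a)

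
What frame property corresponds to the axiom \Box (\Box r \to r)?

Suppose □(□r→r) is valid. Take Rxy and set V(r)={w : Ryw}. Then at y, □r holds; since □(□r→r) at x, □r→r at y, so r at y, i.e. Ryy.
The converse is a direct semantic check.
Frame condition: \forall x \forall y (Rxy \to Ryy).

shift-reflexivity: \forall x \forall y (Rxy \to Ryy)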